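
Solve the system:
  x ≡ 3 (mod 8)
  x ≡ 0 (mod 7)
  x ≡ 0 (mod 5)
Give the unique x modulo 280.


Moduli 8, 7, 5 are pairwise coprime; by CRT there is a unique solution modulo M = 8 · 7 · 5 = 280.
Solve pairwise, accumulating the modulus:
  Start with x ≡ 3 (mod 8).
  Combine with x ≡ 0 (mod 7): since gcd(8, 7) = 1, we get a unique residue mod 56.
    Write x = 3 + 8·t and substitute into x ≡ 0 (mod 7): 8·t ≡ 0 − 3 = -3 (mod 7).
    Reduce coefficients mod 7: 1·t ≡ 4 (mod 7).
    So t ≡ 4 (mod 7).
    Then x = 3 + 8·4 = 35, valid modulo lcm(8, 7) = 56: x ≡ 35 (mod 56).
  Combine with x ≡ 0 (mod 5): since gcd(56, 5) = 1, we get a unique residue mod 280.
    Write x = 35 + 56·t and substitute into x ≡ 0 (mod 5): 56·t ≡ 0 − 35 = -35 (mod 5).
    Reduce coefficients mod 5: 1·t ≡ 0 (mod 5).
    So t ≡ 0 (mod 5).
    Then x = 35 + 56·0 = 35, valid modulo lcm(56, 5) = 280: x ≡ 35 (mod 280).
Verify: 35 mod 8 = 3 ✓, 35 mod 7 = 0 ✓, 35 mod 5 = 0 ✓.

x ≡ 35 (mod 280).


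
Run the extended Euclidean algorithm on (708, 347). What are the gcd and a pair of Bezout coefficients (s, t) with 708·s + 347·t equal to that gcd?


Euclidean algorithm on (708, 347) — divide until remainder is 0:
  708 = 2 · 347 + 14
  347 = 24 · 14 + 11
  14 = 1 · 11 + 3
  11 = 3 · 3 + 2
  3 = 1 · 2 + 1
  2 = 2 · 1 + 0
gcd(708, 347) = 1.
Track Bezout coefficients alongside the remainders: start with r₀ = 708 = a·1 + b·0 (s = 1, t = 0) and r₁ = 347 = a·0 + b·1 (s = 0, t = 1); each new remainder r_{k+1} = r_{k-1} − q_k·r_k inherits s_{k+1} = s_{k-1} − q_k·s_k, t_{k+1} = t_{k-1} − q_k·t_k, so r_k = a·s_k + b·t_k at every step:
  q = 2: r = 14, s = 1 − 2·0 = 1, t = 0 − 2·1 = -2  (check: 708·1 + 347·(-2) = 14)
  q = 24: r = 11, s = 0 − 24·1 = -24, t = 1 − 24·(-2) = 49  (check: 708·(-24) + 347·49 = 11)
  q = 1: r = 3, s = 1 − 1·(-24) = 25, t = -2 − 1·49 = -51  (check: 708·25 + 347·(-51) = 3)
  q = 3: r = 2, s = -24 − 3·25 = -99, t = 49 − 3·(-51) = 202  (check: 708·(-99) + 347·202 = 2)
  q = 1: r = 1, s = 25 − 1·(-99) = 124, t = -51 − 1·202 = -253  (check: 708·124 + 347·(-253) = 1)
The row with r = 1 (the gcd) gives the Bezout coefficients s = 124, t = -253.
Result: 708 · (124) + 347 · (-253) = 1.

gcd(708, 347) = 1; s = 124, t = -253 (check: 708·124 + 347·(-253) = 1).


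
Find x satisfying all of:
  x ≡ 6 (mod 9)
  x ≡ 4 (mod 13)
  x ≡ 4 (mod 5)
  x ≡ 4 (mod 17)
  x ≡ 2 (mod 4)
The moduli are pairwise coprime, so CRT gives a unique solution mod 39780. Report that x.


Product of moduli M = 9 · 13 · 5 · 17 · 4 = 39780.
Merge one congruence at a time:
  Start: x ≡ 6 (mod 9).
  Combine with x ≡ 4 (mod 13); new modulus lcm = 117.
    Write x = 6 + 9·t and substitute into x ≡ 4 (mod 13): 9·t ≡ 4 − 6 = -2 (mod 13).
    Reduce coefficients mod 13: 9·t ≡ 11 (mod 13).
    The inverse of 9 mod 13 is 3 (since 9·3 = 27 = 2·13 + 1), so t ≡ 3·11 = 33 ≡ 7 (mod 13).
    Then x = 6 + 9·7 = 69, valid modulo lcm(9, 13) = 117: x ≡ 69 (mod 117).
  Combine with x ≡ 4 (mod 5); new modulus lcm = 585.
    Write x = 69 + 117·t and substitute into x ≡ 4 (mod 5): 117·t ≡ 4 − 69 = -65 (mod 5).
    Reduce coefficients mod 5: 2·t ≡ 0 (mod 5).
    The inverse of 2 mod 5 is 3 (since 2·3 = 6 = 1·5 + 1), so t ≡ 3·0 = 0 ≡ 0 (mod 5).
    Then x = 69 + 117·0 = 69, valid modulo lcm(117, 5) = 585: x ≡ 69 (mod 585).
  Combine with x ≡ 4 (mod 17); new modulus lcm = 9945.
    Write x = 69 + 585·t and substitute into x ≡ 4 (mod 17): 585·t ≡ 4 − 69 = -65 (mod 17).
    Reduce coefficients mod 17: 7·t ≡ 3 (mod 17).
    The inverse of 7 mod 17 is 5 (since 7·5 = 35 = 2·17 + 1), so t ≡ 5·3 = 15 ≡ 15 (mod 17).
    Then x = 69 + 585·15 = 8844, valid modulo lcm(585, 17) = 9945: x ≡ 8844 (mod 9945).
  Combine with x ≡ 2 (mod 4); new modulus lcm = 39780.
    Write x = 8844 + 9945·t and substitute into x ≡ 2 (mod 4): 9945·t ≡ 2 − 8844 = -8842 (mod 4).
    Reduce coefficients mod 4: 1·t ≡ 2 (mod 4).
    So t ≡ 2 (mod 4).
    Then x = 8844 + 9945·2 = 28734, valid modulo lcm(9945, 4) = 39780: x ≡ 28734 (mod 39780).
Verify against each original: 28734 mod 9 = 6, 28734 mod 13 = 4, 28734 mod 5 = 4, 28734 mod 17 = 4, 28734 mod 4 = 2.

x ≡ 28734 (mod 39780).


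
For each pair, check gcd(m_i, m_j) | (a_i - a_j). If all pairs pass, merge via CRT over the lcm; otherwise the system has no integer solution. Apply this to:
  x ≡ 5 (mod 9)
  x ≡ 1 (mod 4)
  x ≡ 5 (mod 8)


Moduli 9, 4, 8 are not pairwise coprime, so CRT works modulo lcm(m_i) when all pairwise compatibility conditions hold.
Pairwise compatibility: gcd(m_i, m_j) must divide a_i - a_j for every pair.
Merge one congruence at a time:
  Start: x ≡ 5 (mod 9).
  Combine with x ≡ 1 (mod 4): gcd(9, 4) = 1; 1 - 5 = -4, which IS divisible by 1, so compatible.
    Write x = 5 + 9·t and substitute into x ≡ 1 (mod 4): 9·t ≡ 1 − 5 = -4 (mod 4).
    Reduce coefficients mod 4: 1·t ≡ 0 (mod 4).
    So t ≡ 0 (mod 4).
    Then x = 5 + 9·0 = 5, valid modulo lcm(9, 4) = 36: x ≡ 5 (mod 36).
  Combine with x ≡ 5 (mod 8): gcd(36, 8) = 4; 5 - 5 = 0, which IS divisible by 4, so compatible.
    Write x = 5 + 36·t and substitute into x ≡ 5 (mod 8): 36·t ≡ 5 − 5 = 0 (mod 8).
    Divide the congruence (and modulus) by g = 4: 9·t ≡ 0 (mod 2).
    Reduce coefficients mod 2: 1·t ≡ 0 (mod 2).
    So t ≡ 0 (mod 2).
    Then x = 5 + 36·0 = 5, valid modulo lcm(36, 8) = 72: x ≡ 5 (mod 72).
Verify: 5 mod 9 = 5, 5 mod 4 = 1, 5 mod 8 = 5.

x ≡ 5 (mod 72).


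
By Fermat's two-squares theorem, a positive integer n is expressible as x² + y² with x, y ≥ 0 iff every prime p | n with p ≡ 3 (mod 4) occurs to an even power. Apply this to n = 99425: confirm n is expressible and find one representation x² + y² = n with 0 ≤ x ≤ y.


Step 1: Factor n = 99425 = 5^2 · 41 · 97.
Step 2: Check the mod-4 condition on each prime factor: 5 ≡ 1 (mod 4), exponent 2; 41 ≡ 1 (mod 4), exponent 1; 97 ≡ 1 (mod 4), exponent 1.
All primes ≡ 3 (mod 4) appear to even exponent (or don't appear), so by the two-squares theorem n IS expressible as a sum of two squares.
Step 3: Build a representation. Group n = k² · m with k = 5 and m = 41 · 97 = 3977 (a product of primes ≡ 1 (mod 4)); a representation of m scales to one of n via (k·x)² + (k·y)² = k²(x² + y²). Each prime p ≡ 1 (mod 4) is itself a sum of two squares; find a² by testing p − a² for a perfect square:
  41: 41 − 1² = 40, 41 − 2² = 37, 41 − 3² = 32, 41 − 4² = 25 = 5² ⇒ 41 = 4² + 5².
  97: 97 − 1² = 96, 97 − 2² = 93, 97 − 3² = 88, 97 − 4² = 81 = 9² ⇒ 97 = 4² + 9².
  Combine using the Brahmagupta–Fibonacci identity (a² + b²)(c² + d²) = (ac − bd)² + (ad + bc)² = (ac + bd)² + (ad − bc)²:
  41 · 97 = 3977: from (4² + 5²)(4² + 9²), take (4·4 − 5·9, 4·9 + 5·4) = (16 − 45, 36 + 20) = (-29, 56); dropping signs (only squares matter) gives (29, 56); check 29² + 56² = 841 + 3136 = 3977 ✓.
  Scale by k = 5: (5·29, 5·56) = (145, 280).
Step 4: Order so x ≤ y and verify: 145² + 280² = 21025 + 78400 = 99425 = n. ✓

n = 99425 = 145² + 280² (one valid representation with x ≤ y).


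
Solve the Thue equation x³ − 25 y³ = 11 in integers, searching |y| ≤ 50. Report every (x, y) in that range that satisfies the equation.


The equation is x³ - 25y³ = 11. For fixed y, x³ = 25·y³ + 11, so a solution requires the RHS to be a perfect cube.
Strategy: iterate y from -50 to 50, compute RHS = 25·y³ + 11, and check whether it is a (positive or negative) perfect cube.
Check small values of y:
  y = 0: RHS = 11 is not a perfect cube.
  y = 1: RHS = 36 is not a perfect cube.
  y = -1: RHS = -14 is not a perfect cube.
  y = 2: RHS = 211 is not a perfect cube.
  y = -2: RHS = -189 is not a perfect cube.
  y = 3: RHS = 686 is not a perfect cube.
  y = -3: RHS = -664 is not a perfect cube.
Continuing the search up to |y| = 50 finds no solutions either.
No (x, y) in the scanned range satisfies the equation.

No integer solutions with |y| ≤ 50.


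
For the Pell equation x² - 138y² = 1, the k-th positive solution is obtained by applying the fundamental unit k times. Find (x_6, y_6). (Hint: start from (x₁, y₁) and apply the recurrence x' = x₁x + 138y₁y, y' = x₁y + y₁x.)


Step 1: Find the fundamental solution (x₁, y₁) of x² - 138y² = 1.
  Expand √138 as a continued fraction. a₀ = ⌊√138⌋ = 11; iterate m_{k+1} = d_k·a_k − m_k, d_{k+1} = (138 − m_{k+1}²)/d_k, a_{k+1} = ⌊(a₀ + m_{k+1})/d_{k+1}⌋ (starting m₀ = 0, d₀ = 1), with convergents p_k = a_k·p_{k-1} + p_{k-2}, q_k = a_k·q_{k-1} + q_{k-2} (p₋₁ = 1, q₋₁ = 0):
  k = 0: a₀ = 11; p₀/q₀ = 11/1; p₀² − 138·q₀² = 121 − 138 = -17.
  k = 1: m = 11, d = 17, a = ⌊(11 + 11)/17⌋ = 1; p/q = (1·11 + 1)/(1·1 + 0) = 12/1; p² − 138·q² = 144 − 138 = 6.
  k = 2: m = 6, d = 6, a = ⌊(11 + 6)/6⌋ = 2; p/q = (2·12 + 11)/(2·1 + 1) = 35/3; p² − 138·q² = 1225 − 1242 = -17.
  k = 3: m = 6, d = 17, a = ⌊(11 + 6)/17⌋ = 1; p/q = (1·35 + 12)/(1·3 + 1) = 47/4; p² − 138·q² = 2209 − 2208 = 1.
  The first convergent with p² − 138·q² = 1 gives the fundamental solution (x₁, y₁) = (47, 4).
Step 2: Apply the recurrence (x_{n+1}, y_{n+1}) = (x₁x_n + 138y₁y_n, x₁y_n + y₁x_n) repeatedly.
  From (x_1, y_1) = (47, 4): x_2 = 47·47 + 138·4·4 = 4417; y_2 = 47·4 + 4·47 = 376.
  From (x_2, y_2) = (4417, 376): x_3 = 47·4417 + 138·4·376 = 415151; y_3 = 47·376 + 4·4417 = 35340.
  From (x_3, y_3) = (415151, 35340): x_4 = 47·415151 + 138·4·35340 = 39019777; y_4 = 47·35340 + 4·415151 = 3321584.
  From (x_4, y_4) = (39019777, 3321584): x_5 = 47·39019777 + 138·4·3321584 = 3667443887; y_5 = 47·3321584 + 4·39019777 = 312193556.
  From (x_5, y_5) = (3667443887, 312193556): x_6 = 47·3667443887 + 138·4·312193556 = 344700705601; y_6 = 47·312193556 + 4·3667443887 = 29342872680.
Step 3: Verify x_6² - 138·y_6² = 118818576441827272771201 - 118818576441827272771200 = 1 (should be 1). ✓

(x_1, y_1) = (47, 4); (x_6, y_6) = (344700705601, 29342872680).


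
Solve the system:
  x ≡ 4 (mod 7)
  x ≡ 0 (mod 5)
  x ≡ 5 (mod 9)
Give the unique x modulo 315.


Moduli 7, 5, 9 are pairwise coprime; by CRT there is a unique solution modulo M = 7 · 5 · 9 = 315.
Solve pairwise, accumulating the modulus:
  Start with x ≡ 4 (mod 7).
  Combine with x ≡ 0 (mod 5): since gcd(7, 5) = 1, we get a unique residue mod 35.
    Write x = 4 + 7·t and substitute into x ≡ 0 (mod 5): 7·t ≡ 0 − 4 = -4 (mod 5).
    Reduce coefficients mod 5: 2·t ≡ 1 (mod 5).
    The inverse of 2 mod 5 is 3 (since 2·3 = 6 = 1·5 + 1), so t ≡ 3·1 = 3 ≡ 3 (mod 5).
    Then x = 4 + 7·3 = 25, valid modulo lcm(7, 5) = 35: x ≡ 25 (mod 35).
  Combine with x ≡ 5 (mod 9): since gcd(35, 9) = 1, we get a unique residue mod 315.
    Write x = 25 + 35·t and substitute into x ≡ 5 (mod 9): 35·t ≡ 5 − 25 = -20 (mod 9).
    Reduce coefficients mod 9: 8·t ≡ 7 (mod 9).
    The inverse of 8 mod 9 is 8 (since 8·8 = 64 = 7·9 + 1), so t ≡ 8·7 = 56 ≡ 2 (mod 9).
    Then x = 25 + 35·2 = 95, valid modulo lcm(35, 9) = 315: x ≡ 95 (mod 315).
Verify: 95 mod 7 = 4 ✓, 95 mod 5 = 0 ✓, 95 mod 9 = 5 ✓.

x ≡ 95 (mod 315).


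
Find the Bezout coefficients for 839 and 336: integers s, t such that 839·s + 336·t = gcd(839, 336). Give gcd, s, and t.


Euclidean algorithm on (839, 336) — divide until remainder is 0:
  839 = 2 · 336 + 167
  336 = 2 · 167 + 2
  167 = 83 · 2 + 1
  2 = 2 · 1 + 0
gcd(839, 336) = 1.
Track Bezout coefficients alongside the remainders: start with r₀ = 839 = a·1 + b·0 (s = 1, t = 0) and r₁ = 336 = a·0 + b·1 (s = 0, t = 1); each new remainder r_{k+1} = r_{k-1} − q_k·r_k inherits s_{k+1} = s_{k-1} − q_k·s_k, t_{k+1} = t_{k-1} − q_k·t_k, so r_k = a·s_k + b·t_k at every step:
  q = 2: r = 167, s = 1 − 2·0 = 1, t = 0 − 2·1 = -2  (check: 839·1 + 336·(-2) = 167)
  q = 2: r = 2, s = 0 − 2·1 = -2, t = 1 − 2·(-2) = 5  (check: 839·(-2) + 336·5 = 2)
  q = 83: r = 1, s = 1 − 83·(-2) = 167, t = -2 − 83·5 = -417  (check: 839·167 + 336·(-417) = 1)
The row with r = 1 (the gcd) gives the Bezout coefficients s = 167, t = -417.
Result: 839 · (167) + 336 · (-417) = 1.

gcd(839, 336) = 1; s = 167, t = -417 (check: 839·167 + 336·(-417) = 1).


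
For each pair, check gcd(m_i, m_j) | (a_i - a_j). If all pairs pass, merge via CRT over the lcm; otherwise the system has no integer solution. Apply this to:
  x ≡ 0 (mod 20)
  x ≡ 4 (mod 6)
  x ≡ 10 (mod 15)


Moduli 20, 6, 15 are not pairwise coprime, so CRT works modulo lcm(m_i) when all pairwise compatibility conditions hold.
Pairwise compatibility: gcd(m_i, m_j) must divide a_i - a_j for every pair.
Merge one congruence at a time:
  Start: x ≡ 0 (mod 20).
  Combine with x ≡ 4 (mod 6): gcd(20, 6) = 2; 4 - 0 = 4, which IS divisible by 2, so compatible.
    Write x = 0 + 20·t and substitute into x ≡ 4 (mod 6): 20·t ≡ 4 − 0 = 4 (mod 6).
    Divide the congruence (and modulus) by g = 2: 10·t ≡ 2 (mod 3).
    Reduce coefficients mod 3: 1·t ≡ 2 (mod 3).
    So t ≡ 2 (mod 3).
    Then x = 0 + 20·2 = 40, valid modulo lcm(20, 6) = 60: x ≡ 40 (mod 60).
  Combine with x ≡ 10 (mod 15): gcd(60, 15) = 15; 10 - 40 = -30, which IS divisible by 15, so compatible.
    Write x = 40 + 60·t and substitute into x ≡ 10 (mod 15): 60·t ≡ 10 − 40 = -30 (mod 15).
    Divide the congruence (and modulus) by g = 15: 4·t ≡ -2 (mod 1).
    Modulo 1 every t works; take t = 0.
    Then x = 40 + 60·0 = 40, valid modulo lcm(60, 15) = 60: x ≡ 40 (mod 60).
Verify: 40 mod 20 = 0, 40 mod 6 = 4, 40 mod 15 = 10.

x ≡ 40 (mod 60).


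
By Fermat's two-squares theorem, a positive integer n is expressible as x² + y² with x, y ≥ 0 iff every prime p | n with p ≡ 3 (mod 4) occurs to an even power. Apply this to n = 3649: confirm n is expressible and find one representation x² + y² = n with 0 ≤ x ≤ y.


Step 1: Factor n = 3649 = 41 · 89.
Step 2: Check the mod-4 condition on each prime factor: 41 ≡ 1 (mod 4), exponent 1; 89 ≡ 1 (mod 4), exponent 1.
All primes ≡ 3 (mod 4) appear to even exponent (or don't appear), so by the two-squares theorem n IS expressible as a sum of two squares.
Step 3: Build a representation. Here n = 41 · 89 is a product of primes ≡ 1 (mod 4). Each prime p ≡ 1 (mod 4) is itself a sum of two squares; find a² by testing p − a² for a perfect square:
  41: 41 − 1² = 40, 41 − 2² = 37, 41 − 3² = 32, 41 − 4² = 25 = 5² ⇒ 41 = 4² + 5².
  89: 89 − 1² = 88, 89 − 2² = 85, 89 − 3² = 80, 89 − 4² = 73, 89 − 5² = 64 = 8² ⇒ 89 = 5² + 8².
  Combine using the Brahmagupta–Fibonacci identity (a² + b²)(c² + d²) = (ac − bd)² + (ad + bc)² = (ac + bd)² + (ad − bc)²:
  41 · 89 = 3649: from (4² + 5²)(5² + 8²), take (4·5 − 5·8, 4·8 + 5·5) = (20 − 40, 32 + 25) = (-20, 57); dropping signs (only squares matter) gives (20, 57); check 20² + 57² = 400 + 3249 = 3649 ✓.
Step 4: Order so x ≤ y and verify: 20² + 57² = 400 + 3249 = 3649 = n. ✓

n = 3649 = 20² + 57² (one valid representation with x ≤ y).


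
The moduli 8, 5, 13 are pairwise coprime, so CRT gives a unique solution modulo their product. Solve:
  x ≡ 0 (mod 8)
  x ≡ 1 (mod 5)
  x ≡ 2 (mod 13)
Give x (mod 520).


Moduli 8, 5, 13 are pairwise coprime; by CRT there is a unique solution modulo M = 8 · 5 · 13 = 520.
Solve pairwise, accumulating the modulus:
  Start with x ≡ 0 (mod 8).
  Combine with x ≡ 1 (mod 5): since gcd(8, 5) = 1, we get a unique residue mod 40.
    Write x = 0 + 8·t and substitute into x ≡ 1 (mod 5): 8·t ≡ 1 − 0 = 1 (mod 5).
    Reduce coefficients mod 5: 3·t ≡ 1 (mod 5).
    The inverse of 3 mod 5 is 2 (since 3·2 = 6 = 1·5 + 1), so t ≡ 2·1 = 2 ≡ 2 (mod 5).
    Then x = 0 + 8·2 = 16, valid modulo lcm(8, 5) = 40: x ≡ 16 (mod 40).
  Combine with x ≡ 2 (mod 13): since gcd(40, 13) = 1, we get a unique residue mod 520.
    Write x = 16 + 40·t and substitute into x ≡ 2 (mod 13): 40·t ≡ 2 − 16 = -14 (mod 13).
    Reduce coefficients mod 13: 1·t ≡ 12 (mod 13).
    So t ≡ 12 (mod 13).
    Then x = 16 + 40·12 = 496, valid modulo lcm(40, 13) = 520: x ≡ 496 (mod 520).
Verify: 496 mod 8 = 0 ✓, 496 mod 5 = 1 ✓, 496 mod 13 = 2 ✓.

x ≡ 496 (mod 520).


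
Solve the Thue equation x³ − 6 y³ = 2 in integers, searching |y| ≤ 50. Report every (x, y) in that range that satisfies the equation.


The equation is x³ - 6y³ = 2. For fixed y, x³ = 6·y³ + 2, so a solution requires the RHS to be a perfect cube.
Strategy: iterate y from -50 to 50, compute RHS = 6·y³ + 2, and check whether it is a (positive or negative) perfect cube.
Check small values of y:
  y = 0: RHS = 2 is not a perfect cube.
  y = 1: RHS = 8 = (2)³ ⇒ x = 2 works.
  y = -1: RHS = -4 is not a perfect cube.
  y = 2: RHS = 50 is not a perfect cube.
  y = -2: RHS = -46 is not a perfect cube.
  y = 3: RHS = 164 is not a perfect cube.
  y = -3: RHS = -160 is not a perfect cube.
Continuing the search up to |y| = 50 finds no further solutions beyond those listed.
Collected solutions: (2, 1).

Solutions (with |y| ≤ 50): (2, 1).


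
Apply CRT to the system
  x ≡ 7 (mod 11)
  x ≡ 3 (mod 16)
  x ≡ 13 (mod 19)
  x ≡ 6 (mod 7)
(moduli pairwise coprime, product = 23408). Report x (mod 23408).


Product of moduli M = 11 · 16 · 19 · 7 = 23408.
Merge one congruence at a time:
  Start: x ≡ 7 (mod 11).
  Combine with x ≡ 3 (mod 16); new modulus lcm = 176.
    Write x = 7 + 11·t and substitute into x ≡ 3 (mod 16): 11·t ≡ 3 − 7 = -4 (mod 16).
    Reduce coefficients mod 16: 11·t ≡ 12 (mod 16).
    The inverse of 11 mod 16 is 3 (since 11·3 = 33 = 2·16 + 1), so t ≡ 3·12 = 36 ≡ 4 (mod 16).
    Then x = 7 + 11·4 = 51, valid modulo lcm(11, 16) = 176: x ≡ 51 (mod 176).
  Combine with x ≡ 13 (mod 19); new modulus lcm = 3344.
    Write x = 51 + 176·t and substitute into x ≡ 13 (mod 19): 176·t ≡ 13 − 51 = -38 (mod 19).
    Reduce coefficients mod 19: 5·t ≡ 0 (mod 19).
    The inverse of 5 mod 19 is 4 (since 5·4 = 20 = 1·19 + 1), so t ≡ 4·0 = 0 ≡ 0 (mod 19).
    Then x = 51 + 176·0 = 51, valid modulo lcm(176, 19) = 3344: x ≡ 51 (mod 3344).
  Combine with x ≡ 6 (mod 7); new modulus lcm = 23408.
    Write x = 51 + 3344·t and substitute into x ≡ 6 (mod 7): 3344·t ≡ 6 − 51 = -45 (mod 7).
    Reduce coefficients mod 7: 5·t ≡ 4 (mod 7).
    The inverse of 5 mod 7 is 3 (since 5·3 = 15 = 2·7 + 1), so t ≡ 3·4 = 12 ≡ 5 (mod 7).
    Then x = 51 + 3344·5 = 16771, valid modulo lcm(3344, 7) = 23408: x ≡ 16771 (mod 23408).
Verify against each original: 16771 mod 11 = 7, 16771 mod 16 = 3, 16771 mod 19 = 13, 16771 mod 7 = 6.

x ≡ 16771 (mod 23408).


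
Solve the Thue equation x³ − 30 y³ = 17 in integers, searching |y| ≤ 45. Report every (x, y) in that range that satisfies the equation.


The equation is x³ - 30y³ = 17. For fixed y, x³ = 30·y³ + 17, so a solution requires the RHS to be a perfect cube.
Strategy: iterate y from -45 to 45, compute RHS = 30·y³ + 17, and check whether it is a (positive or negative) perfect cube.
Check small values of y:
  y = 0: RHS = 17 is not a perfect cube.
  y = 1: RHS = 47 is not a perfect cube.
  y = -1: RHS = -13 is not a perfect cube.
  y = 2: RHS = 257 is not a perfect cube.
  y = -2: RHS = -223 is not a perfect cube.
  y = 3: RHS = 827 is not a perfect cube.
  y = -3: RHS = -793 is not a perfect cube.
Continuing the search up to |y| = 45 finds no solutions either.
No (x, y) in the scanned range satisfies the equation.

No integer solutions with |y| ≤ 45.


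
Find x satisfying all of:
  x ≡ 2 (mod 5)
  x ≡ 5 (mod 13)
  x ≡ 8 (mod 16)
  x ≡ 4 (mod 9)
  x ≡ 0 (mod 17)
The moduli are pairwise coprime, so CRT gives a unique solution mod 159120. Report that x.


Product of moduli M = 5 · 13 · 16 · 9 · 17 = 159120.
Merge one congruence at a time:
  Start: x ≡ 2 (mod 5).
  Combine with x ≡ 5 (mod 13); new modulus lcm = 65.
    Write x = 2 + 5·t and substitute into x ≡ 5 (mod 13): 5·t ≡ 5 − 2 = 3 (mod 13).
    The inverse of 5 mod 13 is 8 (since 5·8 = 40 = 3·13 + 1), so t ≡ 8·3 = 24 ≡ 11 (mod 13).
    Then x = 2 + 5·11 = 57, valid modulo lcm(5, 13) = 65: x ≡ 57 (mod 65).
  Combine with x ≡ 8 (mod 16); new modulus lcm = 1040.
    Write x = 57 + 65·t and substitute into x ≡ 8 (mod 16): 65·t ≡ 8 − 57 = -49 (mod 16).
    Reduce coefficients mod 16: 1·t ≡ 15 (mod 16).
    So t ≡ 15 (mod 16).
    Then x = 57 + 65·15 = 1032, valid modulo lcm(65, 16) = 1040: x ≡ 1032 (mod 1040).
  Combine with x ≡ 4 (mod 9); new modulus lcm = 9360.
    Write x = 1032 + 1040·t and substitute into x ≡ 4 (mod 9): 1040·t ≡ 4 − 1032 = -1028 (mod 9).
    Reduce coefficients mod 9: 5·t ≡ 7 (mod 9).
    The inverse of 5 mod 9 is 2 (since 5·2 = 10 = 1·9 + 1), so t ≡ 2·7 = 14 ≡ 5 (mod 9).
    Then x = 1032 + 1040·5 = 6232, valid modulo lcm(1040, 9) = 9360: x ≡ 6232 (mod 9360).
  Combine with x ≡ 0 (mod 17); new modulus lcm = 159120.
    Write x = 6232 + 9360·t and substitute into x ≡ 0 (mod 17): 9360·t ≡ 0 − 6232 = -6232 (mod 17).
    Reduce coefficients mod 17: 10·t ≡ 7 (mod 17).
    The inverse of 10 mod 17 is 12 (since 10·12 = 120 = 7·17 + 1), so t ≡ 12·7 = 84 ≡ 16 (mod 17).
    Then x = 6232 + 9360·16 = 155992, valid modulo lcm(9360, 17) = 159120: x ≡ 155992 (mod 159120).
Verify against each original: 155992 mod 5 = 2, 155992 mod 13 = 5, 155992 mod 16 = 8, 155992 mod 9 = 4, 155992 mod 17 = 0.

x ≡ 155992 (mod 159120).


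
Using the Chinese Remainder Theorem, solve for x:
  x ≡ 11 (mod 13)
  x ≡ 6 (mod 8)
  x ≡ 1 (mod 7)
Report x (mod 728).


Moduli 13, 8, 7 are pairwise coprime; by CRT there is a unique solution modulo M = 13 · 8 · 7 = 728.
Solve pairwise, accumulating the modulus:
  Start with x ≡ 11 (mod 13).
  Combine with x ≡ 6 (mod 8): since gcd(13, 8) = 1, we get a unique residue mod 104.
    Write x = 11 + 13·t and substitute into x ≡ 6 (mod 8): 13·t ≡ 6 − 11 = -5 (mod 8).
    Reduce coefficients mod 8: 5·t ≡ 3 (mod 8).
    The inverse of 5 mod 8 is 5 (since 5·5 = 25 = 3·8 + 1), so t ≡ 5·3 = 15 ≡ 7 (mod 8).
    Then x = 11 + 13·7 = 102, valid modulo lcm(13, 8) = 104: x ≡ 102 (mod 104).
  Combine with x ≡ 1 (mod 7): since gcd(104, 7) = 1, we get a unique residue mod 728.
    Write x = 102 + 104·t and substitute into x ≡ 1 (mod 7): 104·t ≡ 1 − 102 = -101 (mod 7).
    Reduce coefficients mod 7: 6·t ≡ 4 (mod 7).
    The inverse of 6 mod 7 is 6 (since 6·6 = 36 = 5·7 + 1), so t ≡ 6·4 = 24 ≡ 3 (mod 7).
    Then x = 102 + 104·3 = 414, valid modulo lcm(104, 7) = 728: x ≡ 414 (mod 728).
Verify: 414 mod 13 = 11 ✓, 414 mod 8 = 6 ✓, 414 mod 7 = 1 ✓.

x ≡ 414 (mod 728).


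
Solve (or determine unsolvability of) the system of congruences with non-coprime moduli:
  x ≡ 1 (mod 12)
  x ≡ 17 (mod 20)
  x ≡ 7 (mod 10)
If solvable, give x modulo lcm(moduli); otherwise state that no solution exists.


Moduli 12, 20, 10 are not pairwise coprime, so CRT works modulo lcm(m_i) when all pairwise compatibility conditions hold.
Pairwise compatibility: gcd(m_i, m_j) must divide a_i - a_j for every pair.
Merge one congruence at a time:
  Start: x ≡ 1 (mod 12).
  Combine with x ≡ 17 (mod 20): gcd(12, 20) = 4; 17 - 1 = 16, which IS divisible by 4, so compatible.
    Write x = 1 + 12·t and substitute into x ≡ 17 (mod 20): 12·t ≡ 17 − 1 = 16 (mod 20).
    Divide the congruence (and modulus) by g = 4: 3·t ≡ 4 (mod 5).
    The inverse of 3 mod 5 is 2 (since 3·2 = 6 = 1·5 + 1), so t ≡ 2·4 = 8 ≡ 3 (mod 5).
    Then x = 1 + 12·3 = 37, valid modulo lcm(12, 20) = 60: x ≡ 37 (mod 60).
  Combine with x ≡ 7 (mod 10): gcd(60, 10) = 10; 7 - 37 = -30, which IS divisible by 10, so compatible.
    Write x = 37 + 60·t and substitute into x ≡ 7 (mod 10): 60·t ≡ 7 − 37 = -30 (mod 10).
    Divide the congruence (and modulus) by g = 10: 6·t ≡ -3 (mod 1).
    Modulo 1 every t works; take t = 0.
    Then x = 37 + 60·0 = 37, valid modulo lcm(60, 10) = 60: x ≡ 37 (mod 60).
Verify: 37 mod 12 = 1, 37 mod 20 = 17, 37 mod 10 = 7.

x ≡ 37 (mod 60).


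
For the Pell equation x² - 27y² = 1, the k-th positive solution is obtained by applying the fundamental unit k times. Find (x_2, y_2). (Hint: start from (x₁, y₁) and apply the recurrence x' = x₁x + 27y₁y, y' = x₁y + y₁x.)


Step 1: Find the fundamental solution (x₁, y₁) of x² - 27y² = 1.
  Expand √27 as a continued fraction. a₀ = ⌊√27⌋ = 5; iterate m_{k+1} = d_k·a_k − m_k, d_{k+1} = (27 − m_{k+1}²)/d_k, a_{k+1} = ⌊(a₀ + m_{k+1})/d_{k+1}⌋ (starting m₀ = 0, d₀ = 1), with convergents p_k = a_k·p_{k-1} + p_{k-2}, q_k = a_k·q_{k-1} + q_{k-2} (p₋₁ = 1, q₋₁ = 0):
  k = 0: a₀ = 5; p₀/q₀ = 5/1; p₀² − 27·q₀² = 25 − 27 = -2.
  k = 1: m = 5, d = 2, a = ⌊(5 + 5)/2⌋ = 5; p/q = (5·5 + 1)/(5·1 + 0) = 26/5; p² − 27·q² = 676 − 675 = 1.
  The first convergent with p² − 27·q² = 1 gives the fundamental solution (x₁, y₁) = (26, 5).
Step 2: Apply the recurrence (x_{n+1}, y_{n+1}) = (x₁x_n + 27y₁y_n, x₁y_n + y₁x_n) repeatedly.
  From (x_1, y_1) = (26, 5): x_2 = 26·26 + 27·5·5 = 1351; y_2 = 26·5 + 5·26 = 260.
Step 3: Verify x_2² - 27·y_2² = 1825201 - 1825200 = 1 (should be 1). ✓

(x_1, y_1) = (26, 5); (x_2, y_2) = (1351, 260).


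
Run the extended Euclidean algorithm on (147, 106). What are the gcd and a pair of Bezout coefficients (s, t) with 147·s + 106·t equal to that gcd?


Euclidean algorithm on (147, 106) — divide until remainder is 0:
  147 = 1 · 106 + 41
  106 = 2 · 41 + 24
  41 = 1 · 24 + 17
  24 = 1 · 17 + 7
  17 = 2 · 7 + 3
  7 = 2 · 3 + 1
  3 = 3 · 1 + 0
gcd(147, 106) = 1.
Track Bezout coefficients alongside the remainders: start with r₀ = 147 = a·1 + b·0 (s = 1, t = 0) and r₁ = 106 = a·0 + b·1 (s = 0, t = 1); each new remainder r_{k+1} = r_{k-1} − q_k·r_k inherits s_{k+1} = s_{k-1} − q_k·s_k, t_{k+1} = t_{k-1} − q_k·t_k, so r_k = a·s_k + b·t_k at every step:
  q = 1: r = 41, s = 1 − 1·0 = 1, t = 0 − 1·1 = -1  (check: 147·1 + 106·(-1) = 41)
  q = 2: r = 24, s = 0 − 2·1 = -2, t = 1 − 2·(-1) = 3  (check: 147·(-2) + 106·3 = 24)
  q = 1: r = 17, s = 1 − 1·(-2) = 3, t = -1 − 1·3 = -4  (check: 147·3 + 106·(-4) = 17)
  q = 1: r = 7, s = -2 − 1·3 = -5, t = 3 − 1·(-4) = 7  (check: 147·(-5) + 106·7 = 7)
  q = 2: r = 3, s = 3 − 2·(-5) = 13, t = -4 − 2·7 = -18  (check: 147·13 + 106·(-18) = 3)
  q = 2: r = 1, s = -5 − 2·13 = -31, t = 7 − 2·(-18) = 43  (check: 147·(-31) + 106·43 = 1)
The row with r = 1 (the gcd) gives the Bezout coefficients s = -31, t = 43.
Result: 147 · (-31) + 106 · (43) = 1.

gcd(147, 106) = 1; s = -31, t = 43 (check: 147·(-31) + 106·43 = 1).


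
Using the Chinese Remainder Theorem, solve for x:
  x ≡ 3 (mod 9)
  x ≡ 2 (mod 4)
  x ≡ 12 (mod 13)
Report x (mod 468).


Moduli 9, 4, 13 are pairwise coprime; by CRT there is a unique solution modulo M = 9 · 4 · 13 = 468.
Solve pairwise, accumulating the modulus:
  Start with x ≡ 3 (mod 9).
  Combine with x ≡ 2 (mod 4): since gcd(9, 4) = 1, we get a unique residue mod 36.
    Write x = 3 + 9·t and substitute into x ≡ 2 (mod 4): 9·t ≡ 2 − 3 = -1 (mod 4).
    Reduce coefficients mod 4: 1·t ≡ 3 (mod 4).
    So t ≡ 3 (mod 4).
    Then x = 3 + 9·3 = 30, valid modulo lcm(9, 4) = 36: x ≡ 30 (mod 36).
  Combine with x ≡ 12 (mod 13): since gcd(36, 13) = 1, we get a unique residue mod 468.
    Write x = 30 + 36·t and substitute into x ≡ 12 (mod 13): 36·t ≡ 12 − 30 = -18 (mod 13).
    Reduce coefficients mod 13: 10·t ≡ 8 (mod 13).
    The inverse of 10 mod 13 is 4 (since 10·4 = 40 = 3·13 + 1), so t ≡ 4·8 = 32 ≡ 6 (mod 13).
    Then x = 30 + 36·6 = 246, valid modulo lcm(36, 13) = 468: x ≡ 246 (mod 468).
Verify: 246 mod 9 = 3 ✓, 246 mod 4 = 2 ✓, 246 mod 13 = 12 ✓.

x ≡ 246 (mod 468).


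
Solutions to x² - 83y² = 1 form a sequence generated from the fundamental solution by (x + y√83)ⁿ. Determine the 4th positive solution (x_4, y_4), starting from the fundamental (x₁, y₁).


Step 1: Find the fundamental solution (x₁, y₁) of x² - 83y² = 1.
  Expand √83 as a continued fraction. a₀ = ⌊√83⌋ = 9; iterate m_{k+1} = d_k·a_k − m_k, d_{k+1} = (83 − m_{k+1}²)/d_k, a_{k+1} = ⌊(a₀ + m_{k+1})/d_{k+1}⌋ (starting m₀ = 0, d₀ = 1), with convergents p_k = a_k·p_{k-1} + p_{k-2}, q_k = a_k·q_{k-1} + q_{k-2} (p₋₁ = 1, q₋₁ = 0):
  k = 0: a₀ = 9; p₀/q₀ = 9/1; p₀² − 83·q₀² = 81 − 83 = -2.
  k = 1: m = 9, d = 2, a = ⌊(9 + 9)/2⌋ = 9; p/q = (9·9 + 1)/(9·1 + 0) = 82/9; p² − 83·q² = 6724 − 6723 = 1.
  The first convergent with p² − 83·q² = 1 gives the fundamental solution (x₁, y₁) = (82, 9).
Step 2: Apply the recurrence (x_{n+1}, y_{n+1}) = (x₁x_n + 83y₁y_n, x₁y_n + y₁x_n) repeatedly.
  From (x_1, y_1) = (82, 9): x_2 = 82·82 + 83·9·9 = 13447; y_2 = 82·9 + 9·82 = 1476.
  From (x_2, y_2) = (13447, 1476): x_3 = 82·13447 + 83·9·1476 = 2205226; y_3 = 82·1476 + 9·13447 = 242055.
  From (x_3, y_3) = (2205226, 242055): x_4 = 82·2205226 + 83·9·242055 = 361643617; y_4 = 82·242055 + 9·2205226 = 39695544.
Step 3: Verify x_4² - 83·y_4² = 130786105716842689 - 130786105716842688 = 1 (should be 1). ✓

(x_1, y_1) = (82, 9); (x_4, y_4) = (361643617, 39695544).


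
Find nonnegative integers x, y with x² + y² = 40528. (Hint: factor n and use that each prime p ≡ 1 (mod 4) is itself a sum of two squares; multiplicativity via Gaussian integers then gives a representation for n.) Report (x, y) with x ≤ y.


Step 1: Factor n = 40528 = 2^4 · 17 · 149.
Step 2: Check the mod-4 condition on each prime factor: 2 = 2 (special); 17 ≡ 1 (mod 4), exponent 1; 149 ≡ 1 (mod 4), exponent 1.
All primes ≡ 3 (mod 4) appear to even exponent (or don't appear), so by the two-squares theorem n IS expressible as a sum of two squares.
Step 3: Build a representation. Group n = k² · m with k = 4 and m = 17 · 149 = 2533 (a product of primes ≡ 1 (mod 4)); a representation of m scales to one of n via (k·x)² + (k·y)² = k²(x² + y²). Each prime p ≡ 1 (mod 4) is itself a sum of two squares; find a² by testing p − a² for a perfect square:
  17: 17 − 1² = 16 = 4² ⇒ 17 = 1² + 4².
  149: 149 − 1² = 148, 149 − 2² = 145, 149 − 3² = 140, 149 − 4² = 133, 149 − 5² = 124, 149 − 6² = 113, 149 − 7² = 100 = 10² ⇒ 149 = 7² + 10².
  Combine using the Brahmagupta–Fibonacci identity (a² + b²)(c² + d²) = (ac − bd)² + (ad + bc)² = (ac + bd)² + (ad − bc)²:
  17 · 149 = 2533: from (1² + 4²)(7² + 10²), take (1·7 − 4·10, 1·10 + 4·7) = (7 − 40, 10 + 28) = (-33, 38); dropping signs (only squares matter) gives (33, 38); check 33² + 38² = 1089 + 1444 = 2533 ✓.
  Scale by k = 4: (4·33, 4·38) = (132, 152).
Step 4: Order so x ≤ y and verify: 132² + 152² = 17424 + 23104 = 40528 = n. ✓

n = 40528 = 132² + 152² (one valid representation with x ≤ y).


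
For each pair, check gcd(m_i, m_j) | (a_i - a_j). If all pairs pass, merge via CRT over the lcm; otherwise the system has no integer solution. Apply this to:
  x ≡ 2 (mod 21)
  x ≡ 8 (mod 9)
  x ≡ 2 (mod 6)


Moduli 21, 9, 6 are not pairwise coprime, so CRT works modulo lcm(m_i) when all pairwise compatibility conditions hold.
Pairwise compatibility: gcd(m_i, m_j) must divide a_i - a_j for every pair.
Merge one congruence at a time:
  Start: x ≡ 2 (mod 21).
  Combine with x ≡ 8 (mod 9): gcd(21, 9) = 3; 8 - 2 = 6, which IS divisible by 3, so compatible.
    Write x = 2 + 21·t and substitute into x ≡ 8 (mod 9): 21·t ≡ 8 − 2 = 6 (mod 9).
    Divide the congruence (and modulus) by g = 3: 7·t ≡ 2 (mod 3).
    Reduce coefficients mod 3: 1·t ≡ 2 (mod 3).
    So t ≡ 2 (mod 3).
    Then x = 2 + 21·2 = 44, valid modulo lcm(21, 9) = 63: x ≡ 44 (mod 63).
  Combine with x ≡ 2 (mod 6): gcd(63, 6) = 3; 2 - 44 = -42, which IS divisible by 3, so compatible.
    Write x = 44 + 63·t and substitute into x ≡ 2 (mod 6): 63·t ≡ 2 − 44 = -42 (mod 6).
    Divide the congruence (and modulus) by g = 3: 21·t ≡ -14 (mod 2).
    Reduce coefficients mod 2: 1·t ≡ 0 (mod 2).
    So t ≡ 0 (mod 2).
    Then x = 44 + 63·0 = 44, valid modulo lcm(63, 6) = 126: x ≡ 44 (mod 126).
Verify: 44 mod 21 = 2, 44 mod 9 = 8, 44 mod 6 = 2.

x ≡ 44 (mod 126).


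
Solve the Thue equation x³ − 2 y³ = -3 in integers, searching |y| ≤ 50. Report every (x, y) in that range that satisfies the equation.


The equation is x³ - 2y³ = -3. For fixed y, x³ = 2·y³ − 3, so a solution requires the RHS to be a perfect cube.
Strategy: iterate y from -50 to 50, compute RHS = 2·y³ − 3, and check whether it is a (positive or negative) perfect cube.
Check small values of y:
  y = 0: RHS = -3 is not a perfect cube.
  y = 1: RHS = -1 = (-1)³ ⇒ x = -1 works.
  y = -1: RHS = -5 is not a perfect cube.
  y = 2: RHS = 13 is not a perfect cube.
  y = -2: RHS = -19 is not a perfect cube.
  y = 3: RHS = 51 is not a perfect cube.
  y = -3: RHS = -57 is not a perfect cube.
Continuing, at y = 4: RHS = 125 = (5)³ ⇒ x = 5 works.
Searching the remaining y in |y| ≤ 50 finds no further solutions.
Collected solutions: (-1, 1), (5, 4).

Solutions (with |y| ≤ 50): (-1, 1), (5, 4).


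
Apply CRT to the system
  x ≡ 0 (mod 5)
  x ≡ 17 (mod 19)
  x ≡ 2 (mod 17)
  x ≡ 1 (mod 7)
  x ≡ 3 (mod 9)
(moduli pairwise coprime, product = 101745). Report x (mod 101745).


Product of moduli M = 5 · 19 · 17 · 7 · 9 = 101745.
Merge one congruence at a time:
  Start: x ≡ 0 (mod 5).
  Combine with x ≡ 17 (mod 19); new modulus lcm = 95.
    Write x = 0 + 5·t and substitute into x ≡ 17 (mod 19): 5·t ≡ 17 − 0 = 17 (mod 19).
    The inverse of 5 mod 19 is 4 (since 5·4 = 20 = 1·19 + 1), so t ≡ 4·17 = 68 ≡ 11 (mod 19).
    Then x = 0 + 5·11 = 55, valid modulo lcm(5, 19) = 95: x ≡ 55 (mod 95).
  Combine with x ≡ 2 (mod 17); new modulus lcm = 1615.
    Write x = 55 + 95·t and substitute into x ≡ 2 (mod 17): 95·t ≡ 2 − 55 = -53 (mod 17).
    Reduce coefficients mod 17: 10·t ≡ 15 (mod 17).
    The inverse of 10 mod 17 is 12 (since 10·12 = 120 = 7·17 + 1), so t ≡ 12·15 = 180 ≡ 10 (mod 17).
    Then x = 55 + 95·10 = 1005, valid modulo lcm(95, 17) = 1615: x ≡ 1005 (mod 1615).
  Combine with x ≡ 1 (mod 7); new modulus lcm = 11305.
    Write x = 1005 + 1615·t and substitute into x ≡ 1 (mod 7): 1615·t ≡ 1 − 1005 = -1004 (mod 7).
    Reduce coefficients mod 7: 5·t ≡ 4 (mod 7).
    The inverse of 5 mod 7 is 3 (since 5·3 = 15 = 2·7 + 1), so t ≡ 3·4 = 12 ≡ 5 (mod 7).
    Then x = 1005 + 1615·5 = 9080, valid modulo lcm(1615, 7) = 11305: x ≡ 9080 (mod 11305).
  Combine with x ≡ 3 (mod 9); new modulus lcm = 101745.
    Write x = 9080 + 11305·t and substitute into x ≡ 3 (mod 9): 11305·t ≡ 3 − 9080 = -9077 (mod 9).
    Reduce coefficients mod 9: 1·t ≡ 4 (mod 9).
    So t ≡ 4 (mod 9).
    Then x = 9080 + 11305·4 = 54300, valid modulo lcm(11305, 9) = 101745: x ≡ 54300 (mod 101745).
Verify against each original: 54300 mod 5 = 0, 54300 mod 19 = 17, 54300 mod 17 = 2, 54300 mod 7 = 1, 54300 mod 9 = 3.

x ≡ 54300 (mod 101745).


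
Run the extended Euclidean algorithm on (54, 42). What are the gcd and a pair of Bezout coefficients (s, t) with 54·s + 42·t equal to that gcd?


Euclidean algorithm on (54, 42) — divide until remainder is 0:
  54 = 1 · 42 + 12
  42 = 3 · 12 + 6
  12 = 2 · 6 + 0
gcd(54, 42) = 6.
Track Bezout coefficients alongside the remainders: start with r₀ = 54 = a·1 + b·0 (s = 1, t = 0) and r₁ = 42 = a·0 + b·1 (s = 0, t = 1); each new remainder r_{k+1} = r_{k-1} − q_k·r_k inherits s_{k+1} = s_{k-1} − q_k·s_k, t_{k+1} = t_{k-1} − q_k·t_k, so r_k = a·s_k + b·t_k at every step:
  q = 1: r = 12, s = 1 − 1·0 = 1, t = 0 − 1·1 = -1  (check: 54·1 + 42·(-1) = 12)
  q = 3: r = 6, s = 0 − 3·1 = -3, t = 1 − 3·(-1) = 4  (check: 54·(-3) + 42·4 = 6)
The row with r = 6 (the gcd) gives the Bezout coefficients s = -3, t = 4.
Result: 54 · (-3) + 42 · (4) = 6.

gcd(54, 42) = 6; s = -3, t = 4 (check: 54·(-3) + 42·4 = 6).


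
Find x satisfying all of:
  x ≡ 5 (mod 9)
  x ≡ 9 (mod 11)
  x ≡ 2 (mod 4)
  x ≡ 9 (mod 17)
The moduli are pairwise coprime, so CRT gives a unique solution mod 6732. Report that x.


Product of moduli M = 9 · 11 · 4 · 17 = 6732.
Merge one congruence at a time:
  Start: x ≡ 5 (mod 9).
  Combine with x ≡ 9 (mod 11); new modulus lcm = 99.
    Write x = 5 + 9·t and substitute into x ≡ 9 (mod 11): 9·t ≡ 9 − 5 = 4 (mod 11).
    The inverse of 9 mod 11 is 5 (since 9·5 = 45 = 4·11 + 1), so t ≡ 5·4 = 20 ≡ 9 (mod 11).
    Then x = 5 + 9·9 = 86, valid modulo lcm(9, 11) = 99: x ≡ 86 (mod 99).
  Combine with x ≡ 2 (mod 4); new modulus lcm = 396.
    Write x = 86 + 99·t and substitute into x ≡ 2 (mod 4): 99·t ≡ 2 − 86 = -84 (mod 4).
    Reduce coefficients mod 4: 3·t ≡ 0 (mod 4).
    The inverse of 3 mod 4 is 3 (since 3·3 = 9 = 2·4 + 1), so t ≡ 3·0 = 0 ≡ 0 (mod 4).
    Then x = 86 + 99·0 = 86, valid modulo lcm(99, 4) = 396: x ≡ 86 (mod 396).
  Combine with x ≡ 9 (mod 17); new modulus lcm = 6732.
    Write x = 86 + 396·t and substitute into x ≡ 9 (mod 17): 396·t ≡ 9 − 86 = -77 (mod 17).
    Reduce coefficients mod 17: 5·t ≡ 8 (mod 17).
    The inverse of 5 mod 17 is 7 (since 5·7 = 35 = 2·17 + 1), so t ≡ 7·8 = 56 ≡ 5 (mod 17).
    Then x = 86 + 396·5 = 2066, valid modulo lcm(396, 17) = 6732: x ≡ 2066 (mod 6732).
Verify against each original: 2066 mod 9 = 5, 2066 mod 11 = 9, 2066 mod 4 = 2, 2066 mod 17 = 9.

x ≡ 2066 (mod 6732).


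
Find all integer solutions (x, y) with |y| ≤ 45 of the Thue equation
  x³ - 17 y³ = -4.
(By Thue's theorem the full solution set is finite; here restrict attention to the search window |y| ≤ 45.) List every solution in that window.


The equation is x³ - 17y³ = -4. For fixed y, x³ = 17·y³ − 4, so a solution requires the RHS to be a perfect cube.
Strategy: iterate y from -45 to 45, compute RHS = 17·y³ − 4, and check whether it is a (positive or negative) perfect cube.
Check small values of y:
  y = 0: RHS = -4 is not a perfect cube.
  y = 1: RHS = 13 is not a perfect cube.
  y = -1: RHS = -21 is not a perfect cube.
  y = 2: RHS = 132 is not a perfect cube.
  y = -2: RHS = -140 is not a perfect cube.
  y = 3: RHS = 455 is not a perfect cube.
  y = -3: RHS = -463 is not a perfect cube.
Continuing the search up to |y| = 45 finds no solutions either.
No (x, y) in the scanned range satisfies the equation.

No integer solutions with |y| ≤ 45.


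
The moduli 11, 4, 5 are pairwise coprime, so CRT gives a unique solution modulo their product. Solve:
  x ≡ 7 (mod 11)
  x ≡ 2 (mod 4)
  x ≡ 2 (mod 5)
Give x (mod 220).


Moduli 11, 4, 5 are pairwise coprime; by CRT there is a unique solution modulo M = 11 · 4 · 5 = 220.
Solve pairwise, accumulating the modulus:
  Start with x ≡ 7 (mod 11).
  Combine with x ≡ 2 (mod 4): since gcd(11, 4) = 1, we get a unique residue mod 44.
    Write x = 7 + 11·t and substitute into x ≡ 2 (mod 4): 11·t ≡ 2 − 7 = -5 (mod 4).
    Reduce coefficients mod 4: 3·t ≡ 3 (mod 4).
    The inverse of 3 mod 4 is 3 (since 3·3 = 9 = 2·4 + 1), so t ≡ 3·3 = 9 ≡ 1 (mod 4).
    Then x = 7 + 11·1 = 18, valid modulo lcm(11, 4) = 44: x ≡ 18 (mod 44).
  Combine with x ≡ 2 (mod 5): since gcd(44, 5) = 1, we get a unique residue mod 220.
    Write x = 18 + 44·t and substitute into x ≡ 2 (mod 5): 44·t ≡ 2 − 18 = -16 (mod 5).
    Reduce coefficients mod 5: 4·t ≡ 4 (mod 5).
    The inverse of 4 mod 5 is 4 (since 4·4 = 16 = 3·5 + 1), so t ≡ 4·4 = 16 ≡ 1 (mod 5).
    Then x = 18 + 44·1 = 62, valid modulo lcm(44, 5) = 220: x ≡ 62 (mod 220).
Verify: 62 mod 11 = 7 ✓, 62 mod 4 = 2 ✓, 62 mod 5 = 2 ✓.

x ≡ 62 (mod 220).


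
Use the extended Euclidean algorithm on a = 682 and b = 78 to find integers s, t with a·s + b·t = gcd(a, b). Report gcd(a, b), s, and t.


Euclidean algorithm on (682, 78) — divide until remainder is 0:
  682 = 8 · 78 + 58
  78 = 1 · 58 + 20
  58 = 2 · 20 + 18
  20 = 1 · 18 + 2
  18 = 9 · 2 + 0
gcd(682, 78) = 2.
Track Bezout coefficients alongside the remainders: start with r₀ = 682 = a·1 + b·0 (s = 1, t = 0) and r₁ = 78 = a·0 + b·1 (s = 0, t = 1); each new remainder r_{k+1} = r_{k-1} − q_k·r_k inherits s_{k+1} = s_{k-1} − q_k·s_k, t_{k+1} = t_{k-1} − q_k·t_k, so r_k = a·s_k + b·t_k at every step:
  q = 8: r = 58, s = 1 − 8·0 = 1, t = 0 − 8·1 = -8  (check: 682·1 + 78·(-8) = 58)
  q = 1: r = 20, s = 0 − 1·1 = -1, t = 1 − 1·(-8) = 9  (check: 682·(-1) + 78·9 = 20)
  q = 2: r = 18, s = 1 − 2·(-1) = 3, t = -8 − 2·9 = -26  (check: 682·3 + 78·(-26) = 18)
  q = 1: r = 2, s = -1 − 1·3 = -4, t = 9 − 1·(-26) = 35  (check: 682·(-4) + 78·35 = 2)
The row with r = 2 (the gcd) gives the Bezout coefficients s = -4, t = 35.
Result: 682 · (-4) + 78 · (35) = 2.

gcd(682, 78) = 2; s = -4, t = 35 (check: 682·(-4) + 78·35 = 2).
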